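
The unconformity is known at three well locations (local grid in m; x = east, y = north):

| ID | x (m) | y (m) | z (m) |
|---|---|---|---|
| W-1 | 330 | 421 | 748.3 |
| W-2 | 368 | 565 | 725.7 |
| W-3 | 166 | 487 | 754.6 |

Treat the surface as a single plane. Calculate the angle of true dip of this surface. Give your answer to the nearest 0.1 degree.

9.2°

Let the plane be z = a·x + b·y + c.
W-2−W-1: 38a + 144b = −22.6;  W-3−W-1: −164a + 66b = 6.3.
Solving gives a = −0.09182, b = −0.13271.
Gradient magnitude |∇z| = √(a² + b²) = √(0.00843 + 0.01761) = 0.16138.
True dip = arctan(0.16138) = 9.2°, dipping toward NE (azimuth ≈ 035°).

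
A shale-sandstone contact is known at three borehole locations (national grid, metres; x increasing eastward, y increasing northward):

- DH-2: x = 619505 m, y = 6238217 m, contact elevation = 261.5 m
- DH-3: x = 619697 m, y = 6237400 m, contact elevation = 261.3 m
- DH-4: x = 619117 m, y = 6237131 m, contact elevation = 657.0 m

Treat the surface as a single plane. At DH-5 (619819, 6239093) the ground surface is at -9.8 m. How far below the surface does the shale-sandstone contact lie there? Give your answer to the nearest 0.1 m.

48.4 m

Two edge vectors: DH-2→DH-3 = (192, -817, -0.2), DH-2→DH-4 = (-388, -1086, 395.5).
Normal n = (DH-2→DH-3) × (DH-2→DH-4) = (-323340.7, -75858.4, -525508).
So ∂z/∂x = −n_x/n_z = −0.615291680 and ∂z/∂y = −n_y/n_z = −0.144352512.
Intercept c from DH-2: 261.5 + 381176.27 + 900502.30 = 1281940.07.
At (619819, 6239093): z_contact = −381369.47 − 900628.75 + 1281940.07 = -58.15 m.
Depth below ground = -9.8 − (-58.15) = 48.4 m.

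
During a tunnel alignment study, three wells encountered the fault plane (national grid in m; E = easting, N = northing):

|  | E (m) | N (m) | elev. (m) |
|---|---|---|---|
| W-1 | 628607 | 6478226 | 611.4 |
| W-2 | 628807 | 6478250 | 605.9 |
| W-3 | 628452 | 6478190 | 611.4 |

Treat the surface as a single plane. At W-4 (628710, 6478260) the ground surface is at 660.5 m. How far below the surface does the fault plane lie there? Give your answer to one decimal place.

Let the plane be z = a·E + b·N + c.
W-2−W-1: 200a + 24b = −5.5;  W-3−W-1: −155a − 36b = 0.
Solving gives a = −0.056896552, b = 0.244971264.
Then c = 611.4 − a·628607 − b·6478226 = −1550602.24.
At (628710, 6478260): z_contact = −35771.43 + 1586987.54 − 1550602.24 = 613.87 m.
Depth below ground = 660.5 − 613.87 = 46.6 m.

46.6 m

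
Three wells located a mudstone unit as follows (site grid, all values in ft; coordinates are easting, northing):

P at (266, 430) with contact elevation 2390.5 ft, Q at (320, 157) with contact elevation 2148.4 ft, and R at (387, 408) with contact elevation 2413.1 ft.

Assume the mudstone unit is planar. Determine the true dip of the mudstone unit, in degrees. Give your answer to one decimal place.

45.7°

Two edge vectors: P→Q = (54, -273, -242.1), P→R = (121, -22, 22.6).
Normal n = (P→Q) × (P→R) = (-11496, -30514.5, 31845).
So ∂z/∂easting = −n_x/n_z = 0.36100 and ∂z/∂northing = −n_y/n_z = 0.95822.
Gradient magnitude |∇z| = √(a² + b²) = √(0.13032 + 0.91818) = 1.02397.
True dip = arctan(1.02397) = 45.7°, dipping toward SSW (azimuth ≈ 201°).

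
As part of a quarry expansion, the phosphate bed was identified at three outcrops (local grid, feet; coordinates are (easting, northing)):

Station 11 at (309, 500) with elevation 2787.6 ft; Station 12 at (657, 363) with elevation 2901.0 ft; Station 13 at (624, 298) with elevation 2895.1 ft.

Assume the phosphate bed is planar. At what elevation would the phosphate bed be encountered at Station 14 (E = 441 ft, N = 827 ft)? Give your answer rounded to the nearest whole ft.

Two edge vectors: Station 11→Station 12 = (348, -137, 113.4), Station 11→Station 13 = (315, -202, 107.5).
Normal n = (Station 11→Station 12) × (Station 11→Station 13) = (8179.3, -1689, -27141).
So ∂z/∂E = −n_x/n_z = 0.30136 and ∂z/∂N = −n_y/n_z = −0.06223.
Intercept c from Station 11: 2787.6 − 93.12 + 31.12 = 2725.59.
At (441, 827): z = 132.9 − 51.5 + 2725.59 = 2807.0 ft.

2807 ft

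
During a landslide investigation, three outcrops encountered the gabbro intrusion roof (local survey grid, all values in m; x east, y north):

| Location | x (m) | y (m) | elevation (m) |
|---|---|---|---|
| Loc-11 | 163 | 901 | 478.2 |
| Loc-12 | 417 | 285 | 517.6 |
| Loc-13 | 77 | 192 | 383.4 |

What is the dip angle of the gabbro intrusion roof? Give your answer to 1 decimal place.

Let the plane be z = a·x + b·y + c.
Loc-12−Loc-11: 254a − 616b = 39.4;  Loc-13−Loc-11: −86a − 709b = −94.8.
Solving gives a = 0.37042, b = 0.08878.
Gradient magnitude |∇z| = √(a² + b²) = √(0.13721 + 0.00788) = 0.38091.
True dip = arctan(0.38091) = 20.9°, dipping toward WSW (azimuth ≈ 257°).

20.9°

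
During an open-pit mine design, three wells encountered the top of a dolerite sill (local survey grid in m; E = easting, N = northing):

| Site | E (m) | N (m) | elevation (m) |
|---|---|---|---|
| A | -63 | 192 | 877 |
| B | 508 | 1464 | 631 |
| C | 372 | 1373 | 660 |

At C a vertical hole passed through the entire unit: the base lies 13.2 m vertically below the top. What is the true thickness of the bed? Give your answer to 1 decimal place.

13.0 m

Two edge vectors: A→B = (571, 1272, -246), A→C = (435, 1181, -217).
Normal n = (A→B) × (A→C) = (14502, 16897, 121031).
So ∂z/∂E = −n_x/n_z = −0.11982 and ∂z/∂N = −n_y/n_z = −0.13961.
|∇z| = √(a²+b²) = 0.18398, so dip δ = arctan(0.18398) = 10.42°.
True thickness = vertical thickness × cos δ = 13.2 × cos 10.42° = 13.0 m.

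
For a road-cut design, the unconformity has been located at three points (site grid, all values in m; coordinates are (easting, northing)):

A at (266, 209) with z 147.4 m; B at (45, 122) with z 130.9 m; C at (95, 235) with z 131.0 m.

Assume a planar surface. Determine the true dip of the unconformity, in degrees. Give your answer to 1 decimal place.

5.6°

Let the plane be z = a·E + b·N + c.
B−A: −221a − 87b = −16.5;  C−A: −171a + 26b = −16.4.
Solving gives a = 0.08999, b = −0.03893.
Gradient magnitude |∇z| = √(a² + b²) = √(0.00810 + 0.00152) = 0.09805.
True dip = arctan(0.09805) = 5.6°, dipping toward WNW (azimuth ≈ 293°).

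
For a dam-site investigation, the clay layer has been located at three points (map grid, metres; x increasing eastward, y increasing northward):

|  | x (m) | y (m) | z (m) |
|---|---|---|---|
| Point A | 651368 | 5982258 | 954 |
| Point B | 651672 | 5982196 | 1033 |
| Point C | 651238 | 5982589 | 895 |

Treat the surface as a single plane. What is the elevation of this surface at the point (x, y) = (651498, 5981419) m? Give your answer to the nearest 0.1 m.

Two edge vectors: Point A→Point B = (304, -62, 79), Point A→Point C = (-130, 331, -59).
Normal n = (Point A→Point B) × (Point A→Point C) = (-22491, 7666, 92564).
So ∂z/∂x = −n_x/n_z = 0.242977832 and ∂z/∂y = −n_y/n_z = −0.082818374.
Intercept c from Point A: 954 − 158267.98 + 495440.88 = 338126.90.
At (651498, 5981419): z = 158299.6 − 495371.4 + 338126.90 = 1055.1 m.

1055.1 m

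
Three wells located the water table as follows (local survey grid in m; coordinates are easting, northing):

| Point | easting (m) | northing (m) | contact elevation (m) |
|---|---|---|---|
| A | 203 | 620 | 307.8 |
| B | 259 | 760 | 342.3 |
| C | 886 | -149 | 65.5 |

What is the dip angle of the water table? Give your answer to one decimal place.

Two edge vectors: A→B = (56, 140, 34.5), A→C = (683, -769, -242.3).
Normal n = (A→B) × (A→C) = (-7391.5, 37132.3, -138684).
So ∂z/∂easting = −n_x/n_z = −0.05330 and ∂z/∂northing = −n_y/n_z = 0.26775.
Gradient magnitude |∇z| = √(a² + b²) = √(0.00284 + 0.07169) = 0.27300.
True dip = arctan(0.27300) = 15.3°, dipping toward SSE (azimuth ≈ 169°).

15.3°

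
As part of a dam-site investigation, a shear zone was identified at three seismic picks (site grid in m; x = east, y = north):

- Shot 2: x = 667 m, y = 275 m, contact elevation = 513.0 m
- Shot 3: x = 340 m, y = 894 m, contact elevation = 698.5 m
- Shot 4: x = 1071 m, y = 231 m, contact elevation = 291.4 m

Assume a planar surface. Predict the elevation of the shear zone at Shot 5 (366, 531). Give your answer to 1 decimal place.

680.5 m

Two edge vectors: Shot 2→Shot 3 = (-327, 619, 185.5), Shot 2→Shot 4 = (404, -44, -221.6).
Normal n = (Shot 2→Shot 3) × (Shot 2→Shot 4) = (-129008.4, 2478.8, -235688).
So ∂z/∂x = −n_x/n_z = −0.547369 and ∂z/∂y = −n_y/n_z = 0.010517.
Intercept c from Shot 2: 513 + 365.10 − 2.89 = 875.20.
At (366, 531): z = −200.3 + 5.6 + 875.20 = 680.5 m.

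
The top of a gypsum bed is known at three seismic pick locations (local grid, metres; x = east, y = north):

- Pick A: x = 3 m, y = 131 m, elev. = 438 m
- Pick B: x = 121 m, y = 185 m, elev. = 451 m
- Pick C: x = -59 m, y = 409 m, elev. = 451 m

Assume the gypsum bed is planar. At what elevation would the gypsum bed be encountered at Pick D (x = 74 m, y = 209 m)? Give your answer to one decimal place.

Two edge vectors: Pick A→Pick B = (118, 54, 13), Pick A→Pick C = (-62, 278, 13).
Normal n = (Pick A→Pick B) × (Pick A→Pick C) = (-2912, -2340, 36152).
So ∂z/∂x = −n_x/n_z = 0.08055 and ∂z/∂y = −n_y/n_z = 0.06473.
Intercept c from Pick A: 438 − 0.24 − 8.48 = 429.28.
At (74, 209): z = 6.0 + 13.5 + 429.28 = 448.8 m.

448.8 m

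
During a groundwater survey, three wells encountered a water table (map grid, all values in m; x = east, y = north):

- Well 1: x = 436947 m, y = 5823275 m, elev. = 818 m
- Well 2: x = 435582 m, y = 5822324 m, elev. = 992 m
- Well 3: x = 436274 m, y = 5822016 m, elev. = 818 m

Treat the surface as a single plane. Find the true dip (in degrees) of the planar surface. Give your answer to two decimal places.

12.97°

Let the plane be z = a·x + b·y + c.
Well 2−Well 1: −1365a − 951b = 174;  Well 3−Well 1: −673a − 1259b = 0.
Solving gives a = −0.20312, b = 0.10858.
Gradient magnitude |∇z| = √(a² + b²) = √(0.04126 + 0.01179) = 0.23032.
True dip = arctan(0.23032) = 12.97°, dipping toward ESE (azimuth ≈ 118°).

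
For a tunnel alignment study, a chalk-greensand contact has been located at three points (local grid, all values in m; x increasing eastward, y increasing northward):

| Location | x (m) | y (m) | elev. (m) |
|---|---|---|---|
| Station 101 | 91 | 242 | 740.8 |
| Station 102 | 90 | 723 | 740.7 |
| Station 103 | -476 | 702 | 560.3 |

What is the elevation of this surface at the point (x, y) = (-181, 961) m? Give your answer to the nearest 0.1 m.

Two edge vectors: Station 101→Station 102 = (-1, 481, -0.1), Station 101→Station 103 = (-567, 460, -180.5).
Normal n = (Station 101→Station 102) × (Station 101→Station 103) = (-86774.5, -123.8, 272267).
So ∂z/∂x = −n_x/n_z = 0.31871 and ∂z/∂y = −n_y/n_z = 0.00045.
Intercept c from Station 101: 740.8 − 29.00 − 0.11 = 711.69.
At (-181, 961): z = −57.7 + 0.4 + 711.69 = 654.4 m.

654.4 m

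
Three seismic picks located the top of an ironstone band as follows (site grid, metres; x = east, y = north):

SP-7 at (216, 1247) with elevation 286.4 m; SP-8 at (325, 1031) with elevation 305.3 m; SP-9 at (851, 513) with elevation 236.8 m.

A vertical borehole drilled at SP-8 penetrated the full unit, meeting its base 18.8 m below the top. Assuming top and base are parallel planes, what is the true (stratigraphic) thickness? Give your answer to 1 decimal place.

16.6 m

Let the plane be z = a·x + b·y + c.
SP-8−SP-7: 109a − 216b = 18.9;  SP-9−SP-7: 635a − 734b = −49.6.
Solving gives a = −0.43017, b = −0.30458.
|∇z| = √(a²+b²) = 0.52708, so dip δ = arctan(0.52708) = 27.79°.
True thickness = vertical thickness × cos δ = 18.8 × cos 27.79° = 16.6 m.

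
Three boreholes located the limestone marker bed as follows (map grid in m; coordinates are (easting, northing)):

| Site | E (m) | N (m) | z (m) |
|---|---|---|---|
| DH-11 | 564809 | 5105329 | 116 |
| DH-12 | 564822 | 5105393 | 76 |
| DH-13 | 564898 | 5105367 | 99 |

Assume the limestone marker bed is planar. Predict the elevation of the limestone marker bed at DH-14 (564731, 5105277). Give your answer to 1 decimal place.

Two edge vectors: DH-11→DH-12 = (13, 64, -40), DH-11→DH-13 = (89, 38, -17).
Normal n = (DH-11→DH-12) × (DH-11→DH-13) = (432, -3339, -5202).
So ∂z/∂E = −n_x/n_z = 0.083044983 and ∂z/∂N = −n_y/n_z = −0.641868512.
Intercept c from DH-11: 116 − 46904.55 + 3276949.93 = 3230161.38.
At (564731, 5105277): z = 46898.1 − 3276916.6 + 3230161.38 = 142.9 m.

142.9 m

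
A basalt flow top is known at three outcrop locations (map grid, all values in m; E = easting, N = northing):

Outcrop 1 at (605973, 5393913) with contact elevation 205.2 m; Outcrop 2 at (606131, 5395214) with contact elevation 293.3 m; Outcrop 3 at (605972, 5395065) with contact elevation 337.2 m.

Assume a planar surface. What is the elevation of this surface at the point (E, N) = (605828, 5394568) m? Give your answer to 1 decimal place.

335.6 m

Let the plane be z = a·E + b·N + c.
Outcrop 2−Outcrop 1: 158a + 1301b = 88.1;  Outcrop 3−Outcrop 1: −1a + 1152b = 132.
Solving gives a = −0.383165773, b = 0.114250724.
Then c = 205.2 − a·605973 − b·5393913 = −383865.15.
At (605828, 5394568): z = −232132.6 + 616333.3 − 383865.15 = 335.6 m.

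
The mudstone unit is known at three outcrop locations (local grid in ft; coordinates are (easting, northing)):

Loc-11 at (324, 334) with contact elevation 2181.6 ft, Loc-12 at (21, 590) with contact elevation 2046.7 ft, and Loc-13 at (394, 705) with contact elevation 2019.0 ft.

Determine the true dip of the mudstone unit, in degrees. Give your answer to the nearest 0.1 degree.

Two edge vectors: Loc-11→Loc-12 = (-303, 256, -134.9), Loc-11→Loc-13 = (70, 371, -162.6).
Normal n = (Loc-11→Loc-12) × (Loc-11→Loc-13) = (8422.3, -58710.8, -130333).
So ∂z/∂E = −n_x/n_z = 0.06462 and ∂z/∂N = −n_y/n_z = −0.45047.
Gradient magnitude |∇z| = √(a² + b²) = √(0.00418 + 0.20292) = 0.45508.
True dip = arctan(0.45508) = 24.5°, dipping toward N (azimuth ≈ 352°).

24.5°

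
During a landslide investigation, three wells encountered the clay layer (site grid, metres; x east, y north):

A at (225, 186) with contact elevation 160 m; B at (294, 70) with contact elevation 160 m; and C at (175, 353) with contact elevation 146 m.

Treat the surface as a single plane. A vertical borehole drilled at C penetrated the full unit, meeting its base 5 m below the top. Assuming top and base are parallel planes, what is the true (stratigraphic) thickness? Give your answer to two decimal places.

4.75 m

Two edge vectors: A→B = (69, -116, 0), A→C = (-50, 167, -14).
Normal n = (A→B) × (A→C) = (1624, 966, 5723).
So ∂z/∂x = −n_x/n_z = −0.28377 and ∂z/∂y = −n_y/n_z = −0.16879.
|∇z| = √(a²+b²) = 0.33017, so dip δ = arctan(0.33017) = 18.27°.
True thickness = vertical thickness × cos δ = 5 × cos 18.27° = 4.75 m.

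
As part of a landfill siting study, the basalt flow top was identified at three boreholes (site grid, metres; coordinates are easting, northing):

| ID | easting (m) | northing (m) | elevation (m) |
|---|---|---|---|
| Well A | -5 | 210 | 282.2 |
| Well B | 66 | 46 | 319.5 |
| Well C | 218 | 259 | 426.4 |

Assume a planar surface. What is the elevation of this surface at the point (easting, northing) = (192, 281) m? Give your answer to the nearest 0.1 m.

Let the plane be z = a·easting + b·northing + c.
Well B−Well A: 71a − 164b = 37.3;  Well C−Well A: 223a + 49b = 144.2.
Solving gives a = 0.63610, b = 0.04795.
Then c = 282.2 − a·-5 − b·210 = 275.31.
At (192, 281): z = 122.1 + 13.5 + 275.31 = 410.9 m.

410.9 m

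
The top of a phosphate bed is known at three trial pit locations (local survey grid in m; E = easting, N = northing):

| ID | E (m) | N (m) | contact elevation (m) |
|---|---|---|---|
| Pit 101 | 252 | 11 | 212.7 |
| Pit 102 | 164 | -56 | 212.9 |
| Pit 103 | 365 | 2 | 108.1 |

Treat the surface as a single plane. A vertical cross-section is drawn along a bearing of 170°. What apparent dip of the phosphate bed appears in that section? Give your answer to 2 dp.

50.82°

Let the plane be z = a·E + b·N + c.
Pit 102−Pit 101: −88a − 67b = 0.2;  Pit 103−Pit 101: 113a − 9b = −104.6.
Solving gives a = −0.83822, b = 1.09796.
Unit vector along 170° is (sin 170°, cos 170°) = (0.1736, -0.9848).
Slope in that direction = a·(0.1736) + b·(-0.9848) = −1.22683.
Apparent dip = arctan|1.22683| = 50.82° (true dip is 54.1°, so apparent ≤ true as expected).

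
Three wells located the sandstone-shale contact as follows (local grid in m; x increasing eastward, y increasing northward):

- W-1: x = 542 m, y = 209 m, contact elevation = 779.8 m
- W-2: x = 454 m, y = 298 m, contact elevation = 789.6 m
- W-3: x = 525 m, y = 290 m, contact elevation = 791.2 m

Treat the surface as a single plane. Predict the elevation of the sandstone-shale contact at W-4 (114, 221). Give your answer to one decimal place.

764.8 m

Two edge vectors: W-1→W-2 = (-88, 89, 9.8), W-1→W-3 = (-17, 81, 11.4).
Normal n = (W-1→W-2) × (W-1→W-3) = (220.8, 836.6, -5615).
So ∂z/∂x = −n_x/n_z = 0.03932 and ∂z/∂y = −n_y/n_z = 0.14899.
Intercept c from W-1: 779.8 − 21.31 − 31.14 = 727.35.
At (114, 221): z = 4.5 + 32.9 + 727.35 = 764.8 m.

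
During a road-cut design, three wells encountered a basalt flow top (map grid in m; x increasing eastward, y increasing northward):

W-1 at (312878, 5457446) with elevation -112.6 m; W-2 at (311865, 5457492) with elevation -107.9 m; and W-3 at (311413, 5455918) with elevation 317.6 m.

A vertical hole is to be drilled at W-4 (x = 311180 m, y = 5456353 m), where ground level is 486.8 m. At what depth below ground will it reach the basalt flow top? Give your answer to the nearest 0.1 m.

280.8 m

Let the plane be z = a·x + b·y + c.
W-2−W-1: −1013a + 46b = 4.7;  W-3−W-1: −1465a − 1528b = 430.2.
Solving gives a = −0.016697560, b = −0.265535389.
Then c = -112.6 − a·312878 − b·5457446 = 1454256.75.
At (311180, 5456353): z_contact = −5195.95 − 1448854.82 + 1454256.75 = 205.98 m.
Depth below ground = 486.8 − 205.98 = 280.8 m.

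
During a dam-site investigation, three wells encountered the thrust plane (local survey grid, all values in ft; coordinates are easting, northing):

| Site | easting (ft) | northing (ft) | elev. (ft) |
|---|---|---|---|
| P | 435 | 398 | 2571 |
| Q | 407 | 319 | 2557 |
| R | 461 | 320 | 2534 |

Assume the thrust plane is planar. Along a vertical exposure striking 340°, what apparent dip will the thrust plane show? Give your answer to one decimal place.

24.6°

Let the plane be z = a·easting + b·northing + c.
Q−P: −28a − 79b = −14;  R−P: 26a − 78b = −37.
Solving gives a = −0.43204, b = 0.33034.
Unit vector along 340° is (sin 340°, cos 340°) = (-0.3420, 0.9397).
Slope in that direction = a·(-0.3420) + b·(0.9397) = 0.45819.
Apparent dip = arctan|0.45819| = 24.6° (true dip is 28.5°, so apparent ≤ true as expected).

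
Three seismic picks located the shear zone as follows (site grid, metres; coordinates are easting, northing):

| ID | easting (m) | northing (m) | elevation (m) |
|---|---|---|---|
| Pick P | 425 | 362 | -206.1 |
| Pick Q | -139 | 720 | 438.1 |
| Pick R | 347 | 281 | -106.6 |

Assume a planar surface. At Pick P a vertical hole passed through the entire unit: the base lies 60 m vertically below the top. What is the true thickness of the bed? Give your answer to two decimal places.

Two edge vectors: Pick P→Pick Q = (-564, 358, 644.2), Pick P→Pick R = (-78, -81, 99.5).
Normal n = (Pick P→Pick Q) × (Pick P→Pick R) = (87801.2, 5870.4, 73608).
So ∂z/∂easting = −n_x/n_z = −1.19282 and ∂z/∂northing = −n_y/n_z = −0.07975.
|∇z| = √(a²+b²) = 1.19548, so dip δ = arctan(1.19548) = 50.09°.
True thickness = vertical thickness × cos δ = 60 × cos 50.09° = 38.50 m.

38.50 m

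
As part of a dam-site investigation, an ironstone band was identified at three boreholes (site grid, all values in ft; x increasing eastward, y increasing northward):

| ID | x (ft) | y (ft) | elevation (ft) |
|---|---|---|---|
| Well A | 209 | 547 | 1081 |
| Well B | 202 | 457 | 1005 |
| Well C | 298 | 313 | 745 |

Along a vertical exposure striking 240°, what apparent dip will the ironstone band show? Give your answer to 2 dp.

Let the plane be z = a·x + b·y + c.
Well B−Well A: −7a − 90b = −76;  Well C−Well A: 89a − 234b = −336.
Solving gives a = −1.29104, b = 0.94486.
Unit vector along 240° is (sin 240°, cos 240°) = (-0.8660, -0.5000).
Slope in that direction = a·(-0.8660) + b·(-0.5000) = 0.64565.
Apparent dip = arctan|0.64565| = 32.85° (true dip is 58.0°, so apparent ≤ true as expected).

32.85°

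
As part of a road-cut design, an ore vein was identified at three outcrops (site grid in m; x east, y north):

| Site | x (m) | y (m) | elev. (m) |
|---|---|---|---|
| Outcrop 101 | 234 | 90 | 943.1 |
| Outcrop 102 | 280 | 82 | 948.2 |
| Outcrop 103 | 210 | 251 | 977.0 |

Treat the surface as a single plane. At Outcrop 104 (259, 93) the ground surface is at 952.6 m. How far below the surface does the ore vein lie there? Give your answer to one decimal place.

Two edge vectors: Outcrop 101→Outcrop 102 = (46, -8, 5.1), Outcrop 101→Outcrop 103 = (-24, 161, 33.9).
Normal n = (Outcrop 101→Outcrop 102) × (Outcrop 101→Outcrop 103) = (-1092.3, -1681.8, 7214).
So ∂z/∂x = −n_x/n_z = 0.15141 and ∂z/∂y = −n_y/n_z = 0.23313.
Intercept c from Outcrop 101: 943.1 − 35.43 − 20.98 = 886.69.
At (259, 93): z_contact = 39.22 + 21.68 + 886.69 = 947.58 m.
Depth below ground = 952.6 − 947.58 = 5.0 m.

5.0 m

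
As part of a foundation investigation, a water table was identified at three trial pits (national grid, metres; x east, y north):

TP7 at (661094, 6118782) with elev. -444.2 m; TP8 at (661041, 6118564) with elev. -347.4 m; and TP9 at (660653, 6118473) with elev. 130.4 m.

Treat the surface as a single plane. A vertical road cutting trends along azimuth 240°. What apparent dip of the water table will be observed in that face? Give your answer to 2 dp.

Two edge vectors: TP7→TP8 = (-53, -218, 96.8), TP7→TP9 = (-441, -309, 574.6).
Normal n = (TP7→TP8) × (TP7→TP9) = (-95351.6, -12235, -79761).
So ∂z/∂x = −n_x/n_z = −1.19547 and ∂z/∂y = −n_y/n_z = −0.15340.
Unit vector along 240° is (sin 240°, cos 240°) = (-0.8660, -0.5000).
Slope in that direction = a·(-0.8660) + b·(-0.5000) = 1.11200.
Apparent dip = arctan|1.11200| = 48.04° (true dip is 50.3°, so apparent ≤ true as expected).

48.04°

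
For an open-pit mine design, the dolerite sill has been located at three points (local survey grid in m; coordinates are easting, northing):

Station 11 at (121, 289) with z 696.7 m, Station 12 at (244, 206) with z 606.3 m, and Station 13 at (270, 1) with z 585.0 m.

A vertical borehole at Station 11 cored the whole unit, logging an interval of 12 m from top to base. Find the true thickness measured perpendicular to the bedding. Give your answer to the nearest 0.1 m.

Two edge vectors: Station 11→Station 12 = (123, -83, -90.4), Station 11→Station 13 = (149, -288, -111.7).
Normal n = (Station 11→Station 12) × (Station 11→Station 13) = (-16764.1, 269.5, -23057).
So ∂z/∂easting = −n_x/n_z = −0.72707 and ∂z/∂northing = −n_y/n_z = 0.01169.
|∇z| = √(a²+b²) = 0.72717, so dip δ = arctan(0.72717) = 36.02°.
True thickness = vertical thickness × cos δ = 12 × cos 36.02° = 9.7 m.

9.7 m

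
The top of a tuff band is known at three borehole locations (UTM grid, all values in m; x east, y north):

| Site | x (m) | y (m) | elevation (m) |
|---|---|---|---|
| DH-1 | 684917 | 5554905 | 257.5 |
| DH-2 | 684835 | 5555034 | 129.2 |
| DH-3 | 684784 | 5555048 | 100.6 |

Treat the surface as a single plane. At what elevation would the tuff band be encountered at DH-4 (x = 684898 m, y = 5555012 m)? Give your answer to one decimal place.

168.2 m

Let the plane be z = a·x + b·y + c.
DH-2−DH-1: −82a + 129b = −128.3;  DH-3−DH-1: −133a + 143b = −156.9.
Solving gives a = 0.348591420, b = −0.772988400.
Then c = 257.5 − a·684917 − b·5554905 = 4055378.44.
At (684898, 5555012): z = 238749.6 − 4293959.8 + 4055378.44 = 168.2 m.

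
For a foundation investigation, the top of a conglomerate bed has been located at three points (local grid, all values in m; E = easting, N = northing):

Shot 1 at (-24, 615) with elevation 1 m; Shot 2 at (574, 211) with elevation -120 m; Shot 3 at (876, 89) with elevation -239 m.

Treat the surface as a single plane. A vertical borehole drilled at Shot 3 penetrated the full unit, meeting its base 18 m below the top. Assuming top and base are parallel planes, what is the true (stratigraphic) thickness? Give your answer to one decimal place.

Two edge vectors: Shot 1→Shot 2 = (598, -404, -121), Shot 1→Shot 3 = (900, -526, -240).
Normal n = (Shot 1→Shot 2) × (Shot 1→Shot 3) = (33314, 34620, 49052).
So ∂z/∂E = −n_x/n_z = −0.67916 and ∂z/∂N = −n_y/n_z = −0.70578.
|∇z| = √(a²+b²) = 0.97948, so dip δ = arctan(0.97948) = 44.41°.
True thickness = vertical thickness × cos δ = 18 × cos 44.41° = 12.9 m.

12.9 m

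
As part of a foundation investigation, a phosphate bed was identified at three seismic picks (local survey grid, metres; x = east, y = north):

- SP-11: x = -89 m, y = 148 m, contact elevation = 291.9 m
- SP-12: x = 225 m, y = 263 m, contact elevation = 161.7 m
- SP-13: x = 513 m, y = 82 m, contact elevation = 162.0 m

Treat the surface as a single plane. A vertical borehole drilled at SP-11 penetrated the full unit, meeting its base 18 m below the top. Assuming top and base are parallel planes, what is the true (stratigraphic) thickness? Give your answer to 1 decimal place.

Two edge vectors: SP-11→SP-12 = (314, 115, -130.2), SP-11→SP-13 = (602, -66, -129.9).
Normal n = (SP-11→SP-12) × (SP-11→SP-13) = (-23531.7, -37591.8, -89954).
So ∂z/∂x = −n_x/n_z = −0.26160 and ∂z/∂y = −n_y/n_z = −0.41790.
|∇z| = √(a²+b²) = 0.49302, so dip δ = arctan(0.49302) = 26.24°.
True thickness = vertical thickness × cos δ = 18 × cos 26.24° = 16.1 m.

16.1 m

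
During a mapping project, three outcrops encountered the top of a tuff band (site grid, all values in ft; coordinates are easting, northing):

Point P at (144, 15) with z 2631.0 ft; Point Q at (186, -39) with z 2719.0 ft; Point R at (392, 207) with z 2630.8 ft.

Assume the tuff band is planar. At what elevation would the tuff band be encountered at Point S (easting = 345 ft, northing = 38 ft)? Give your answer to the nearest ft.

2766 ft

Two edge vectors: Point P→Point Q = (42, -54, 88), Point P→Point R = (248, 192, -0.2).
Normal n = (Point P→Point Q) × (Point P→Point R) = (-16885.2, 21832.4, 21456).
So ∂z/∂easting = −n_x/n_z = 0.78697 and ∂z/∂northing = −n_y/n_z = −1.01754.
Intercept c from Point P: 2631 − 113.32 + 15.26 = 2532.94.
At (345, 38): z = 271.5 − 38.7 + 2532.94 = 2765.8 ft.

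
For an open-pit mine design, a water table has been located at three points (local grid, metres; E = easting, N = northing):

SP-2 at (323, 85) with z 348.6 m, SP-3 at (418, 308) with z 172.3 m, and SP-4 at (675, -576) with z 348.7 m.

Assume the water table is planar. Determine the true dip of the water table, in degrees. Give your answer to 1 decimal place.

Two edge vectors: SP-2→SP-3 = (95, 223, -176.3), SP-2→SP-4 = (352, -661, 0.1).
Normal n = (SP-2→SP-3) × (SP-2→SP-4) = (-116512, -62067.1, -141291).
So ∂z/∂E = −n_x/n_z = −0.82462 and ∂z/∂N = −n_y/n_z = −0.43929.
Gradient magnitude |∇z| = √(a² + b²) = √(0.68001 + 0.19297) = 0.93433.
True dip = arctan(0.93433) = 43.1°, dipping toward ENE (azimuth ≈ 062°).

43.1°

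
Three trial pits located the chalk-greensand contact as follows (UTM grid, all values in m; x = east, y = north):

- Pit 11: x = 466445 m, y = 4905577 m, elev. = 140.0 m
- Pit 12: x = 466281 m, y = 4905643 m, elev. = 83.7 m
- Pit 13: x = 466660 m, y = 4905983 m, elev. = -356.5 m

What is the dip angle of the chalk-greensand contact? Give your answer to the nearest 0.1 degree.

Let the plane be z = a·x + b·y + c.
Pit 12−Pit 11: −164a + 66b = −56.3;  Pit 13−Pit 11: 215a + 406b = −496.5.
Solving gives a = −0.12270, b = −1.15793.
Gradient magnitude |∇z| = √(a² + b²) = √(0.01506 + 1.34080) = 1.16441.
True dip = arctan(1.16441) = 49.3°, dipping toward N (azimuth ≈ 006°).

49.3°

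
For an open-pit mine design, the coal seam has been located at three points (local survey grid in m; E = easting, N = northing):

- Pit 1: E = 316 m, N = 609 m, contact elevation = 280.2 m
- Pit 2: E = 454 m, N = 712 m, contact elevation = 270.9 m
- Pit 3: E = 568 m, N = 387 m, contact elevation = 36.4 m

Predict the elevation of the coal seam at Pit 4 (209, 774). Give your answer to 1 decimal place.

422.8 m

Two edge vectors: Pit 1→Pit 2 = (138, 103, -9.3), Pit 1→Pit 3 = (252, -222, -243.8).
Normal n = (Pit 1→Pit 2) × (Pit 1→Pit 3) = (-27176, 31300.8, -56592).
So ∂z/∂E = −n_x/n_z = −0.48021 and ∂z/∂N = −n_y/n_z = 0.55310.
Intercept c from Pit 1: 280.2 + 151.75 − 336.84 = 95.11.
At (209, 774): z = −100.4 + 428.1 + 95.11 = 422.8 m.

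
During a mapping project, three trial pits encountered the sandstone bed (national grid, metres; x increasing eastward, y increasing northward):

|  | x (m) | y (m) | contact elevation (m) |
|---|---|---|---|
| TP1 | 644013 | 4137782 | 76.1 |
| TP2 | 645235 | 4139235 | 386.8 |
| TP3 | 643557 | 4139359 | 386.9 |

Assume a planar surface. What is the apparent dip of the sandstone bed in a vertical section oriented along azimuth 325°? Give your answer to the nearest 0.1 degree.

Let the plane be z = a·x + b·y + c.
TP2−TP1: 1222a + 1453b = 310.7;  TP3−TP1: −456a + 1577b = 310.8.
Solving gives a = 0.01482, b = 0.20137.
Unit vector along 325° is (sin 325°, cos 325°) = (-0.5736, 0.8192).
Slope in that direction = a·(-0.5736) + b·(0.8192) = 0.15645.
Apparent dip = arctan|0.15645| = 8.9° (true dip is 11.4°, so apparent ≤ true as expected).

8.9°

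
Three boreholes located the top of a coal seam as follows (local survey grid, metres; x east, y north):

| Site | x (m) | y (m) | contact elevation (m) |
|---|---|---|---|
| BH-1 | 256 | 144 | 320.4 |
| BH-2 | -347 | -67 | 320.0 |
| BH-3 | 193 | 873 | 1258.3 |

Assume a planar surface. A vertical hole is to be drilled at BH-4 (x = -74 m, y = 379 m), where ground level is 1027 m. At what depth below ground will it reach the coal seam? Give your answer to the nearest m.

Let the plane be z = a·x + b·y + c.
BH-2−BH-1: −603a − 211b = −0.4;  BH-3−BH-1: −63a + 729b = 937.9.
Solving gives a = −0.43633, b = 1.24885.
Then c = 320.4 − a·256 − b·144 = 252.27.
At (-74, 379): z_contact = 32.3 + 473.3 + 252.27 = 757.9 m.
Depth below ground = 1027 − 757.9 = 269 m.

269 m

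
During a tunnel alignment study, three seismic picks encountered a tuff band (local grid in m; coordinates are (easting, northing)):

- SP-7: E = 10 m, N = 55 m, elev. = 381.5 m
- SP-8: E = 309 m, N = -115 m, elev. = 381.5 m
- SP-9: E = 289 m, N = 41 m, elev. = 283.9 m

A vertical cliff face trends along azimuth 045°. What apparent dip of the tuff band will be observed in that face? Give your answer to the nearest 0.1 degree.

36.8°

Two edge vectors: SP-7→SP-8 = (299, -170, 0), SP-7→SP-9 = (279, -14, -97.6).
Normal n = (SP-7→SP-8) × (SP-7→SP-9) = (16592, 29182.4, 43244).
So ∂z/∂E = −n_x/n_z = −0.38368 and ∂z/∂N = −n_y/n_z = −0.67483.
Unit vector along 045° is (sin 45°, cos 45°) = (0.7071, 0.7071).
Slope in that direction = a·(0.7071) + b·(0.7071) = −0.74848.
Apparent dip = arctan|0.74848| = 36.8° (true dip is 37.8°, so apparent ≤ true as expected).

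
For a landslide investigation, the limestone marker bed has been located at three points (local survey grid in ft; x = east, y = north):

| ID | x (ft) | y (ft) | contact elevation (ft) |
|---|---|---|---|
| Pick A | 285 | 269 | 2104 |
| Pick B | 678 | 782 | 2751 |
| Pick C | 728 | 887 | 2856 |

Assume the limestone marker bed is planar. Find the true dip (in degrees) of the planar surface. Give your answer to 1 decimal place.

Let the plane be z = a·x + b·y + c.
Pick B−Pick A: 393a + 513b = 647;  Pick C−Pick A: 443a + 618b = 752.
Solving gives a = 0.90106, b = 0.57093.
Gradient magnitude |∇z| = √(a² + b²) = √(0.81190 + 0.32596) = 1.06670.
True dip = arctan(1.06670) = 46.8°, dipping toward WSW (azimuth ≈ 238°).

46.8°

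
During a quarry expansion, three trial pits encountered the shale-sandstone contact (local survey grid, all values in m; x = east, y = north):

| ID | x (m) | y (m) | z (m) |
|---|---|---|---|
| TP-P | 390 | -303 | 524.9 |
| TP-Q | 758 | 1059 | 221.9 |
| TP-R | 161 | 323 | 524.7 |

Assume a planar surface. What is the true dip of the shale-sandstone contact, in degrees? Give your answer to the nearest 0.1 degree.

Two edge vectors: TP-P→TP-Q = (368, 1362, -303), TP-P→TP-R = (-229, 626, -0.2).
Normal n = (TP-P→TP-Q) × (TP-P→TP-R) = (189405.6, 69460.6, 542266).
So ∂z/∂x = −n_x/n_z = −0.34929 and ∂z/∂y = −n_y/n_z = −0.12809.
Gradient magnitude |∇z| = √(a² + b²) = √(0.12200 + 0.01641) = 0.37203.
True dip = arctan(0.37203) = 20.4°, dipping toward ENE (azimuth ≈ 070°).

20.4°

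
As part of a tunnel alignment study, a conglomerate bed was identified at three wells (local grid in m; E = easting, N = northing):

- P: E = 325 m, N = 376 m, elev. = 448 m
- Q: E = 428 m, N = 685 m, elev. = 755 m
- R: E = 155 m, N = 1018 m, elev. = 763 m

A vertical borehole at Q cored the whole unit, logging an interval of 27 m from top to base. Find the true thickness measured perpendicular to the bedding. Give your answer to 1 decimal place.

18.1 m

Two edge vectors: P→Q = (103, 309, 307), P→R = (-170, 642, 315).
Normal n = (P→Q) × (P→R) = (-99759, -84635, 118656).
So ∂z/∂E = −n_x/n_z = 0.84074 and ∂z/∂N = −n_y/n_z = 0.71328.
|∇z| = √(a²+b²) = 1.10255, so dip δ = arctan(1.10255) = 47.79°.
True thickness = vertical thickness × cos δ = 27 × cos 47.79° = 18.1 m.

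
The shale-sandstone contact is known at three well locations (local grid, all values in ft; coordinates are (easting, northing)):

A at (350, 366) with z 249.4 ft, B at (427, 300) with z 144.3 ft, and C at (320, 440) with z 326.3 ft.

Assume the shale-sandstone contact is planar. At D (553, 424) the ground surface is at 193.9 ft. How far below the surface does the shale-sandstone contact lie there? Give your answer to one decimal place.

Two edge vectors: A→B = (77, -66, -105.1), A→C = (-30, 74, 76.9).
Normal n = (A→B) × (A→C) = (2702, -2768.3, 3718).
So ∂z/∂E = −n_x/n_z = −0.72673 and ∂z/∂N = −n_y/n_z = 0.74457.
Intercept c from A: 249.4 + 254.36 − 272.51 = 231.25.
At (553, 424): z_contact = −401.88 + 315.70 + 231.25 = 145.06 ft.
Depth below ground = 193.9 − 145.06 = 48.8 ft.

48.8 ft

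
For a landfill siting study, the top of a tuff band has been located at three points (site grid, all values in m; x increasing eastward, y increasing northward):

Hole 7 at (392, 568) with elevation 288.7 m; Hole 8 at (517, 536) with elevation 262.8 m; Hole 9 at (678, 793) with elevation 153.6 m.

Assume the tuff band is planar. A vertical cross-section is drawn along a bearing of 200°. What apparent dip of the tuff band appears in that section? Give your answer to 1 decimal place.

18.4°

Let the plane be z = a·x + b·y + c.
Hole 8−Hole 7: 125a − 32b = −25.9;  Hole 9−Hole 7: 286a + 225b = −135.1.
Solving gives a = −0.27230, b = −0.25431.
Unit vector along 200° is (sin 200°, cos 200°) = (-0.3420, -0.9397).
Slope in that direction = a·(-0.3420) + b·(-0.9397) = 0.33211.
Apparent dip = arctan|0.33211| = 18.4° (true dip is 20.4°, so apparent ≤ true as expected).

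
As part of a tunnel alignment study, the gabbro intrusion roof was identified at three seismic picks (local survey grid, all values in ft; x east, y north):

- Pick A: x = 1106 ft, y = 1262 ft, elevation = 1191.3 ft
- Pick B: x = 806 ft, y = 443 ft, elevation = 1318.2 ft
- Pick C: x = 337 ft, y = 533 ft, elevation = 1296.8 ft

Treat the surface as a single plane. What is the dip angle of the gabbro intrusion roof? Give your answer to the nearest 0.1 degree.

9.2°

Let the plane be z = a·x + b·y + c.
Pick B−Pick A: −300a − 819b = 126.9;  Pick C−Pick A: −769a − 729b = 105.5.
Solving gives a = 0.01485, b = −0.16039.
Gradient magnitude |∇z| = √(a² + b²) = √(0.00022 + 0.02572) = 0.16107.
True dip = arctan(0.16107) = 9.2°, dipping toward N (azimuth ≈ 355°).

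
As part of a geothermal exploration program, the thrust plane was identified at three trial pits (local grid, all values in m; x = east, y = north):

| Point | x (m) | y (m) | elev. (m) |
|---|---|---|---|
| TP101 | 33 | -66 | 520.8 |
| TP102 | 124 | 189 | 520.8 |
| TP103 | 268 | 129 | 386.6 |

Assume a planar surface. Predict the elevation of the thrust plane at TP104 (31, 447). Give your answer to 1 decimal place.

670.9 m

Two edge vectors: TP101→TP102 = (91, 255, 0), TP101→TP103 = (235, 195, -134.2).
Normal n = (TP101→TP102) × (TP101→TP103) = (-34221, 12212.2, -42180).
So ∂z/∂x = −n_x/n_z = −0.81131 and ∂z/∂y = −n_y/n_z = 0.28953.
Intercept c from TP101: 520.8 + 26.77 + 19.11 = 566.68.
At (31, 447): z = −25.2 + 129.4 + 566.68 = 670.9 m.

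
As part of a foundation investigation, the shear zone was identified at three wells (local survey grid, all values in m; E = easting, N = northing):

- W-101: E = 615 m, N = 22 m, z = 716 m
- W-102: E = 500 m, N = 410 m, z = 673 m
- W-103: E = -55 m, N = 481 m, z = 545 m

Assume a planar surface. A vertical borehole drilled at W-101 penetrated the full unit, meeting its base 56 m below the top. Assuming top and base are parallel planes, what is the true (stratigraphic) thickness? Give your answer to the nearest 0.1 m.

Two edge vectors: W-101→W-102 = (-115, 388, -43), W-101→W-103 = (-670, 459, -171).
Normal n = (W-101→W-102) × (W-101→W-103) = (-46611, 9145, 207175).
So ∂z/∂E = −n_x/n_z = 0.22498 and ∂z/∂N = −n_y/n_z = −0.04414.
|∇z| = √(a²+b²) = 0.22927, so dip δ = arctan(0.22927) = 12.91°.
True thickness = vertical thickness × cos δ = 56 × cos 12.91° = 54.6 m.

54.6 m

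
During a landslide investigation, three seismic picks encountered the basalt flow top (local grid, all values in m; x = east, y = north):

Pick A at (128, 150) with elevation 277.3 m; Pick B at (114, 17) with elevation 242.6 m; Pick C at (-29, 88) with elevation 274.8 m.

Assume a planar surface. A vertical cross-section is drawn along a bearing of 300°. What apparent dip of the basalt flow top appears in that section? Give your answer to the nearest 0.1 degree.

12.1°

Let the plane be z = a·x + b·y + c.
Pick B−Pick A: −14a − 133b = −34.7;  Pick C−Pick A: −157a − 62b = −2.5.
Solving gives a = −0.09089, b = 0.27047.
Unit vector along 300° is (sin 300°, cos 300°) = (-0.8660, 0.5000).
Slope in that direction = a·(-0.8660) + b·(0.5000) = 0.21394.
Apparent dip = arctan|0.21394| = 12.1° (true dip is 15.9°, so apparent ≤ true as expected).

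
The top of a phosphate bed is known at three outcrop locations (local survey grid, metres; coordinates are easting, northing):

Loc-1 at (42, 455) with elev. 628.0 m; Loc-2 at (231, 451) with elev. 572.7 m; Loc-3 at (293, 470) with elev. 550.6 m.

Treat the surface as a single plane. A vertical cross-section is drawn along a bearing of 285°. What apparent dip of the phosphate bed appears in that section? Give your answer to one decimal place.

Two edge vectors: Loc-1→Loc-2 = (189, -4, -55.3), Loc-1→Loc-3 = (251, 15, -77.4).
Normal n = (Loc-1→Loc-2) × (Loc-1→Loc-3) = (1139.1, 748.3, 3839).
So ∂z/∂easting = −n_x/n_z = −0.29672 and ∂z/∂northing = −n_y/n_z = −0.19492.
Unit vector along 285° is (sin 285°, cos 285°) = (-0.9659, 0.2588).
Slope in that direction = a·(-0.9659) + b·(0.2588) = 0.23616.
Apparent dip = arctan|0.23616| = 13.3° (true dip is 19.5°, so apparent ≤ true as expected).

13.3°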